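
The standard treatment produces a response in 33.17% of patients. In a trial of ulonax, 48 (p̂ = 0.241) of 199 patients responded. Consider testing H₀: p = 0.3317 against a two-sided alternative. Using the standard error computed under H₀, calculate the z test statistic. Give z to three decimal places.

z = -2.711

p̂ = 48/199 = 0.24121.
Standard error under H₀: √(0.3317×0.6683/199) = 0.03338.
z = (0.24121 − 0.3317)/0.03338 = -0.09049/0.03338 = -2.711.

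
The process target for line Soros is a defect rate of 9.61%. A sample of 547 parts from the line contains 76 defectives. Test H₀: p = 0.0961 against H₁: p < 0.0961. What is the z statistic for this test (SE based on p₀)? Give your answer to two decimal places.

p̂ = 76/547 = 0.1389.
SE = √(p₀(1−p₀)/n) = √(0.086865/547) = 0.0126.
z = (0.1389 − 0.0961)/0.0126 = 0.0428/0.0126 = 3.40.
p-value = P(Z < 3.400) ≈ 0.9997.

z = 3.40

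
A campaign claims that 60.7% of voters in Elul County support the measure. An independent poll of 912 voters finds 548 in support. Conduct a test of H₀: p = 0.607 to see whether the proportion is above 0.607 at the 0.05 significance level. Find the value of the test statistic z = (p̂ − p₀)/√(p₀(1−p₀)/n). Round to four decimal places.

p̂ = 548/912 ≈ 0.600877.
Under H₀, SE = √(0.607·0.393/912) = √(0.000261569) = 0.016173.
z = (0.600877 − 0.607)/0.016173 = -0.006123/0.016173 = -0.3786.
p-value = P(Z > -0.379) ≈ 0.6475; since p > α = 0.05, fail to reject H₀.

z = -0.3786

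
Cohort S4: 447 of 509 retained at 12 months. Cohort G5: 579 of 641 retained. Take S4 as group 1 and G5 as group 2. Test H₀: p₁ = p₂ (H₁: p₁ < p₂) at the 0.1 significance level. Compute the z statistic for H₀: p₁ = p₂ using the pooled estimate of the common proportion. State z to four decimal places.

p̂₁ = 447/509 = 0.878193, p̂₂ = 579/641 = 0.903276.
Pooled p̂ = (447+579)/(509+641) = 1026/1150 = 0.892174.
SE = √(p̂(1−p̂)(1/n₁+1/n₂)) = √(0.892174·0.107826·0.0035247) = √(0.000339075) = 0.018414.
z = (0.878193 − 0.903276)/0.018414 = -0.025083/0.018414 = -1.3622.
p-value = P(Z < -1.362) ≈ 0.0866, so at α = 0.1 we reject H₀.

z = -1.3622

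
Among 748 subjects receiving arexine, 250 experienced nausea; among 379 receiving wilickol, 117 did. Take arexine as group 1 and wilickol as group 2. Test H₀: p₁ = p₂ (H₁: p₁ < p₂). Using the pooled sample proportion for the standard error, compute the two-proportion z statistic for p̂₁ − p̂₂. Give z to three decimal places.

p̂₁ = 250/748 ≈ 0.334225, p̂₂ = 117/379 ≈ 0.308707.
Pooled p̂ = (250+117)/(748+379) = 367/1127 = 0.325643.
SE = √(p̂(1−p̂)(1/n₁+1/n₂)) = √(0.325643·0.674357·0.00397542) = √(0.000873001) = 0.029547.
z = (0.334225 − 0.308707)/0.029547 = 0.025518/0.029547 = 0.864.

z = 0.864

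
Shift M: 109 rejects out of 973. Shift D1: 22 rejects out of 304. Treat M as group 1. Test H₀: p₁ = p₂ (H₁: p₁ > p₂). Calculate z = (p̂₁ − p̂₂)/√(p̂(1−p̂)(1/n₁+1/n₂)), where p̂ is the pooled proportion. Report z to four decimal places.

p̂₁ = 109/973 ≈ 0.112025, p̂₂ = 22/304 ≈ 0.072368.
Pooled p̂ = (109+22)/(973+304) = 131/1277 = 0.102584.
SE = √(0.0920607 × 0.00431722) = 0.019936.
z = (0.112025 − 0.072368)/0.019936 = 0.039657/0.019936 = 1.9892.

z = 1.9892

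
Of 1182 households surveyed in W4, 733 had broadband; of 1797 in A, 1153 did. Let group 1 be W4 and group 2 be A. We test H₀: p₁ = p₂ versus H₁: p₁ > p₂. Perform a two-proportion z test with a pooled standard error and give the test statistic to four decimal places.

p̂₁ = 733/1182 = 0.620135, p̂₂ = 1153/1797 = 0.641625.
Pooled p̂ = (733+1153)/(1182+1797) = 1886/2979 = 0.633098.
SE = √(0.232285 × 0.00140251) = 0.018049.
z = (0.620135 − 0.641625)/0.018049 = -0.021490/0.018049 = -1.1906.

z = -1.1906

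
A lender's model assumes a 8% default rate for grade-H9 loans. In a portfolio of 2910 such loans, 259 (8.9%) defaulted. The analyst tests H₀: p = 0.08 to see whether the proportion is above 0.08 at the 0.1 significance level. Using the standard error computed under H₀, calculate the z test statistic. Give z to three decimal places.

z = 1.790

p̂ = 259/2910 = 0.089003.
Under H₀, SE = √(0.08·0.92/2910) = √(2.52921e-05) = 0.005029.
z = (0.089003 − 0.08)/0.005029 = 0.009003/0.005029 = 1.790.
p-value = P(Z > 1.790) ≈ 0.0367, so at α = 0.1 we reject H₀.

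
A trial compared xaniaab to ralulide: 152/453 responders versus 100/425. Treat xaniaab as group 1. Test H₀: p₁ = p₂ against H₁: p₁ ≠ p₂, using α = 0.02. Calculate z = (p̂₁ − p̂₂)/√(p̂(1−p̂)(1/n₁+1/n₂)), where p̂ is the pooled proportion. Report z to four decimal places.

p̂₁ = 152/453 = 0.335541, p̂₂ = 100/425 = 0.235294.
Pooled p̂ = (152+100)/(453+425) = 252/878 = 0.287016.
SE = √(0.204638 × 0.00456045) = 0.030549.
z = (0.335541 − 0.235294)/0.030549 = 0.100247/0.030549 = 3.2815.
Two-sided p-value ≈ 2·Φ(−3.282) = 0.0010; since p < α = 0.02, reject H₀.

z = 3.2815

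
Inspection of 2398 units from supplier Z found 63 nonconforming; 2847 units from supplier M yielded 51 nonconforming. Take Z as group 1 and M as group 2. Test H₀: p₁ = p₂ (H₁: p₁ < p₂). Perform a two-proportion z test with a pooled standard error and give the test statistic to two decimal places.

p̂₁ = 63/2398 ≈ 0.02627, p̂₂ = 51/2847 ≈ 0.01791.
Pooled p̂ = (63+51)/(2398+2847) = 114/5245 = 0.02173.
SE = √(0.0212626 × 0.000768261) = 0.00404.
z = (0.02627 − 0.01791)/0.00404 = 0.00836/0.00404 = 2.07.
p-value = P(Z < 2.068) ≈ 0.9807.

z = 2.07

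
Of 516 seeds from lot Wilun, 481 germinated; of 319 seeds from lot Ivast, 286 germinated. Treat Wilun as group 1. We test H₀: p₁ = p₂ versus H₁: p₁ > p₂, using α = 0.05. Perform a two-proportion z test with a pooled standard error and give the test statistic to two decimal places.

p̂₁ = 481/516 = 0.9322, p̂₂ = 286/319 = 0.8966.
Pooled p̂ = (481+286)/(516+319) = 767/835 = 0.9186.
SE = √(p̂(1−p̂)(1/n₁+1/n₂)) = √(0.9186·0.0814·0.00507278) = √(0.00037947) = 0.0195.
z = (0.9322 − 0.8966)/0.0195 = 0.0356/0.0195 = 1.83.
p-value = P(Z > 1.828) ≈ 0.0337, so at α = 0.05 we reject H₀.

z = 1.83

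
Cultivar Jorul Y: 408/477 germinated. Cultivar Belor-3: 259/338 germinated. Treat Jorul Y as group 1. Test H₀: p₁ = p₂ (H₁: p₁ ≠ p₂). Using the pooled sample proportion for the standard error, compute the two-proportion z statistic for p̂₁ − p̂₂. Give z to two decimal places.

p̂₁ = 408/477 = 0.8553, p̂₂ = 259/338 = 0.7663.
Pooled p̂ = (408+259)/(477+338) = 667/815 = 0.8184.
SE = √(0.148618 × 0.00505502) = 0.0274.
z = (0.8553 − 0.7663)/0.0274 = 0.0890/0.0274 = 3.25.

z = 3.25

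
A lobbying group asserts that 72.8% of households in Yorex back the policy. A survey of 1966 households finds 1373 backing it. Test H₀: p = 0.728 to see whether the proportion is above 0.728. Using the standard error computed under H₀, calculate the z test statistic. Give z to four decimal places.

p̂ = 1373/1966 ≈ 0.698372.
Under H₀, SE = √(0.728·0.272/1966) = √(0.00010072) = 0.010036.
z = (0.698372 − 0.728)/0.010036 = -0.029628/0.010036 = -2.9522.

z = -2.9522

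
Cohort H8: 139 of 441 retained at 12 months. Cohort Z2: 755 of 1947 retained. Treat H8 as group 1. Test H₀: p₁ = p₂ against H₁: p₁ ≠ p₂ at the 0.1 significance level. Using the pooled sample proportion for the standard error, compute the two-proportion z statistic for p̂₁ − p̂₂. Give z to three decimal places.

p̂₁ = 139/441 ≈ 0.31519, p̂₂ = 755/1947 ≈ 0.38778.
Pooled p̂ = (139+755)/(441+1947) = 894/2388 = 0.37437.
SE = √(0.234218 × 0.00278118) = 0.02552.
z = (0.31519 − 0.38778)/0.02552 = -0.07259/0.02552 = -2.844.
p-value = 2·P(Z > 2.844) ≈ 0.0045. With α = 0.1, reject H₀.

z = -2.844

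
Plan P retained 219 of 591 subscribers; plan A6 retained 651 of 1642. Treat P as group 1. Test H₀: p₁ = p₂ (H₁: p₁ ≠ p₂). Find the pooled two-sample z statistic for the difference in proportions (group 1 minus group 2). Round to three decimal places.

p̂₁ = 219/591 ≈ 0.37056, p̂₂ = 651/1642 ≈ 0.39647.
Pooled p̂ = (219+651)/(591+1642) = 870/2233 = 0.38961.
SE = √(p̂(1−p̂)(1/n₁+1/n₂)) = √(0.38961·0.61039·0.00230106) = √(0.000547225) = 0.02339.
z = (0.37056 − 0.39647)/0.02339 = -0.02591/0.02339 = -1.108.
p-value = 2·P(Z > 1.108) ≈ 0.2680.

z = -1.108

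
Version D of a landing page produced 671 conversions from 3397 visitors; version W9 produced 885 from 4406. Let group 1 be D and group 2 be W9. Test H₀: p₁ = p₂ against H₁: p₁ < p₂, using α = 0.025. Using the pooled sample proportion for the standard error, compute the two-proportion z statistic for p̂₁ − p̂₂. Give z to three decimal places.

p̂₁ = 671/3397 = 0.197527, p̂₂ = 885/4406 = 0.200862.
Pooled p̂ = (671+885)/(3397+4406) = 1556/7803 = 0.199410.
SE = √(p̂(1−p̂)(1/n₁+1/n₂)) = √(0.199410·0.800590·0.000521341) = √(8.32299e-05) = 0.009123.
z = (0.197527 − 0.200862)/0.009123 = -0.003335/0.009123 = -0.366.
p-value = P(Z < -0.366) ≈ 0.3573; since p > α = 0.025, fail to reject H₀.

z = -0.366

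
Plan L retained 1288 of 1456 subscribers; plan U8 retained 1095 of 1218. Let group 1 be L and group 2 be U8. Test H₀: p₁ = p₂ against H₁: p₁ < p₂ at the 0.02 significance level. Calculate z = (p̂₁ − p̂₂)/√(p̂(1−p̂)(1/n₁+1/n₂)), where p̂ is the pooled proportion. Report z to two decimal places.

p̂₁ = 1288/1456 ≈ 0.8846, p̂₂ = 1095/1218 ≈ 0.8990.
Pooled p̂ = (1288+1095)/(1456+1218) = 2383/2674 = 0.8912.
SE = √(p̂(1−p̂)(1/n₁+1/n₂)) = √(0.8912·0.1088·0.00150783) = √(0.000146234) = 0.0121.
z = (0.8846 − 0.8990)/0.0121 = -0.0144/0.0121 = -1.19.
p-value = P(Z < -1.191) ≈ 0.1169, so at α = 0.02 we fail to reject H₀.

z = -1.19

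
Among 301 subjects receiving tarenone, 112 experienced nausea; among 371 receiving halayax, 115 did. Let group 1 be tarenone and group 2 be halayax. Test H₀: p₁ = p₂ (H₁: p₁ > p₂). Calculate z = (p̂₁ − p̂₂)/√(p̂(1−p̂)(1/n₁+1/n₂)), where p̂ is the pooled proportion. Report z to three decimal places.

z = 1.693

p̂₁ = 112/301 = 0.37209, p̂₂ = 115/371 = 0.30997.
Pooled p̂ = (112+115)/(301+371) = 227/672 = 0.33780.
SE = √(p̂(1−p̂)(1/n₁+1/n₂)) = √(0.33780·0.66220·0.00601768) = √(0.0013461) = 0.03669.
z = (0.37209 − 0.30997)/0.03669 = 0.06212/0.03669 = 1.693.
p-value = P(Z > 1.693) ≈ 0.0452.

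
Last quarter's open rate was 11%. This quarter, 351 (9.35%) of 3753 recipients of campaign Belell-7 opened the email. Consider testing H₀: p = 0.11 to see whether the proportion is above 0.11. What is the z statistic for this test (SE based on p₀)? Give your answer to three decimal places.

p̂ = 351/3753 ≈ 0.093525.
Standard error under H₀: √(0.11×0.89/3753) = 0.005107.
z = (0.093525 − 0.11)/0.005107 = -0.016475/0.005107 = -3.226.

z = -3.226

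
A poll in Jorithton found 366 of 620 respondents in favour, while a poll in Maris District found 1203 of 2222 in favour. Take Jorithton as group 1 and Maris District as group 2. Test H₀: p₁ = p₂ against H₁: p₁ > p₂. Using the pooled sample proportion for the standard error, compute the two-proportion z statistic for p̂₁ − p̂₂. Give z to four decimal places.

p̂₁ = 366/620 = 0.5903226, p̂₂ = 1203/2222 = 0.5414041.
Pooled p̂ = (366+1203)/(620+2222) = 1569/2842 = 0.5520760.
SE = √(p̂(1−p̂)(1/n₁+1/n₂)) = √(0.5520760·0.4479240·0.00206295) = √(0.000510143) = 0.0225863.
z = (0.5903226 − 0.5414041)/0.0225863 = 0.0489185/0.0225863 = 2.1658.
p-value = P(Z > 2.166) ≈ 0.0152.

z = 2.1658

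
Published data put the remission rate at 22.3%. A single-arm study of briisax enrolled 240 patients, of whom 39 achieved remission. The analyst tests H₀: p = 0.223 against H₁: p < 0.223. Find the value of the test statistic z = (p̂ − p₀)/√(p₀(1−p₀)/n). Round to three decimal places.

p̂ = 39/240 = 0.16250.
SE = √(p₀(1−p₀)/n) = √(0.17327/240) = 0.02687.
z = (0.16250 − 0.223)/0.02687 = -0.06050/0.02687 = -2.252.

z = -2.252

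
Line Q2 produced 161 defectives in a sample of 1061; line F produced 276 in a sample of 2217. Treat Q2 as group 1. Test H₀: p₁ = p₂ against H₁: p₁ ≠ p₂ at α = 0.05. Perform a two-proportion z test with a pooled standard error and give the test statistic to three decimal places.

p̂₁ = 161/1061 = 0.151744, p̂₂ = 276/2217 = 0.124493.
Pooled p̂ = (161+276)/(1061+2217) = 437/3278 = 0.133313.
SE = √(p̂(1−p̂)(1/n₁+1/n₂)) = √(0.133313·0.866687·0.00139357) = √(0.000161014) = 0.012689.
z = (0.151744 − 0.124493)/0.012689 = 0.027251/0.012689 = 2.148.
Two-sided p-value ≈ 2·Φ(−2.148) = 0.0317. With α = 0.05, reject H₀.

z = 2.148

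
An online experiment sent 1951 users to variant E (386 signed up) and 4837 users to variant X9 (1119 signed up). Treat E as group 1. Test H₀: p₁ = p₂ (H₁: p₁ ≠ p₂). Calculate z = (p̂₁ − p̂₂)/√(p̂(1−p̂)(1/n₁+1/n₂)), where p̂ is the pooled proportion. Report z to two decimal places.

z = -3.01

p̂₁ = 386/1951 = 0.19785, p̂₂ = 1119/4837 = 0.23134.
Pooled p̂ = (386+1119)/(1951+4837) = 1505/6788 = 0.22171.
SE = √(0.172557 × 0.000719297) = 0.01114.
z = (0.19785 − 0.23134)/0.01114 = -0.03349/0.01114 = -3.01.
Two-sided p-value ≈ 2·Φ(−3.006) = 0.0026.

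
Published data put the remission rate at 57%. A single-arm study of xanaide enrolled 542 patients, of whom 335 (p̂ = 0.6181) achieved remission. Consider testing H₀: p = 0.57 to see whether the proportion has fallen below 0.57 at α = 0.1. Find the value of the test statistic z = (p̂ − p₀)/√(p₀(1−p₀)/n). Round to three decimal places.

p̂ = 335/542 = 0.618081.
Standard error under H₀: √(0.57×0.43/542) = 0.021265.
z = (0.618081 − 0.57)/0.021265 = 0.048081/0.021265 = 2.261.
p-value = P(Z < 2.261) ≈ 0.9881, so at α = 0.1 we fail to reject H₀.

z = 2.261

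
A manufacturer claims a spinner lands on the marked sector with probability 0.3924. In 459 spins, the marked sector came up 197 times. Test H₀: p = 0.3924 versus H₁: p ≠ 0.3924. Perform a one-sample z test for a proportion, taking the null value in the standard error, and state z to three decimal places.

z = 1.614

p̂ = 197/459 ≈ 0.42919.
Standard error under H₀: √(0.3924×0.6076/459) = 0.02279.
z = (0.42919 − 0.3924)/0.02279 = 0.03679/0.02279 = 1.614.
Two-sided p-value ≈ 2·Φ(−1.614) = 0.1064.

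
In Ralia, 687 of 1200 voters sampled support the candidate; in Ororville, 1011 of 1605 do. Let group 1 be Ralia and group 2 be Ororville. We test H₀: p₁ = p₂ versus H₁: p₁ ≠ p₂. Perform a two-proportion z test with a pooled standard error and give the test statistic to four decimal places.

z = -3.0776

p̂₁ = 687/1200 ≈ 0.572500, p̂₂ = 1011/1605 ≈ 0.629907.
Pooled p̂ = (687+1011)/(1200+1605) = 1698/2805 = 0.605348.
SE = √(p̂(1−p̂)(1/n₁+1/n₂)) = √(0.605348·0.394652·0.00145639) = √(0.000347933) = 0.018653.
z = (0.572500 − 0.629907)/0.018653 = -0.057407/0.018653 = -3.0776.
p-value = 2·P(Z > 3.078) ≈ 0.0021.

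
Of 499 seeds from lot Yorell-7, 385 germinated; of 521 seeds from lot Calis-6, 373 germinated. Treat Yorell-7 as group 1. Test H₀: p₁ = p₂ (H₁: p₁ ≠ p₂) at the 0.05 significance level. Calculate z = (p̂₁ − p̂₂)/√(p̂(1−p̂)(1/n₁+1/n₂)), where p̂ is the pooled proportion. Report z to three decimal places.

p̂₁ = 385/499 = 0.77154, p̂₂ = 373/521 = 0.71593.
Pooled p̂ = (385+373)/(499+521) = 758/1020 = 0.74314.
SE = √(0.190884 × 0.00392339) = 0.02737.
z = (0.77154 − 0.71593)/0.02737 = 0.05561/0.02737 = 2.032.
p-value = 2·P(Z > 2.032) ≈ 0.0421, so at α = 0.05 we reject H₀.

z = 2.032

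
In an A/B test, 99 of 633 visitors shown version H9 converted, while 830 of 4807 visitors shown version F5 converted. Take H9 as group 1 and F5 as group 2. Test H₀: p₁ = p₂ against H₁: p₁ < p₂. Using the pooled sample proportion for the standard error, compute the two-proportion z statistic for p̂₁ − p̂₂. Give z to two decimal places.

p̂₁ = 99/633 ≈ 0.15640, p̂₂ = 830/4807 ≈ 0.17266.
Pooled p̂ = (99+830)/(633+4807) = 929/5440 = 0.17077.
SE = √(p̂(1−p̂)(1/n₁+1/n₂)) = √(0.17077·0.82923·0.00178781) = √(0.00025317) = 0.01591.
z = (0.15640 − 0.17266)/0.01591 = -0.01626/0.01591 = -1.02.

z = -1.02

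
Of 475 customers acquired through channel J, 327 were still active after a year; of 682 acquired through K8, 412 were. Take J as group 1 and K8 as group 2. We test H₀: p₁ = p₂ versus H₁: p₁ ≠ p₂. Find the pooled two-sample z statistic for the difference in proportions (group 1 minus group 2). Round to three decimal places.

z = 2.937

p̂₁ = 327/475 ≈ 0.68842, p̂₂ = 412/682 ≈ 0.60411.
Pooled p̂ = (327+412)/(475+682) = 739/1157 = 0.63872.
SE = √(p̂(1−p̂)(1/n₁+1/n₂)) = √(0.63872·0.36128·0.00357154) = √(0.000824156) = 0.02871.
z = (0.68842 − 0.60411)/0.02871 = 0.08431/0.02871 = 2.937.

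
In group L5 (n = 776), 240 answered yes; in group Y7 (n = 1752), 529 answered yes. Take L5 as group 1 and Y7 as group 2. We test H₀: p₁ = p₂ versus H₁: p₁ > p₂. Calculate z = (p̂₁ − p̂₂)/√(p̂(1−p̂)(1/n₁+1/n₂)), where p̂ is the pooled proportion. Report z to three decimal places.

z = 0.370

p̂₁ = 240/776 ≈ 0.30928, p̂₂ = 529/1752 ≈ 0.30194.
Pooled p̂ = (240+529)/(776+1752) = 769/2528 = 0.30419.
SE = √(p̂(1−p̂)(1/n₁+1/n₂)) = √(0.30419·0.69581·0.00185944) = √(0.000393568) = 0.01984.
z = (0.30928 − 0.30194)/0.01984 = 0.00734/0.01984 = 0.370.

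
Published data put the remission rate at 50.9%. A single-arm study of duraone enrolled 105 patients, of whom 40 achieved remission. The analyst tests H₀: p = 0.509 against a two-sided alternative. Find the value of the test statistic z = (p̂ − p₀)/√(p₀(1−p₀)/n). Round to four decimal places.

z = -2.6246

p̂ = 40/105 = 0.380952.
SE = √(p₀(1−p₀)/n) = √(0.24992/105) = 0.048787.
z = (0.380952 − 0.509)/0.048787 = -0.128048/0.048787 = -2.6246.
p-value = 2·P(Z > 2.625) ≈ 0.0087.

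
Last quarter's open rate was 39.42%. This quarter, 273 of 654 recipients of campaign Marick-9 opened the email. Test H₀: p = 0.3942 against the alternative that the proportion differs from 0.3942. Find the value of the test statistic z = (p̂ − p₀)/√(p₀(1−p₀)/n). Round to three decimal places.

p̂ = 273/654 ≈ 0.41743.
Under H₀, SE = √(0.3942·0.6058/654) = √(0.000365147) = 0.01911.
z = (0.41743 − 0.3942)/0.01911 = 0.02323/0.01911 = 1.216.

z = 1.216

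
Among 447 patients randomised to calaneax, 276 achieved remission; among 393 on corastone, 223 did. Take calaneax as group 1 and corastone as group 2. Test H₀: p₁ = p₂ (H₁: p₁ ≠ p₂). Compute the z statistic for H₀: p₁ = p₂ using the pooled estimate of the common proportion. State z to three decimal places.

z = 1.473

p̂₁ = 276/447 = 0.61745, p̂₂ = 223/393 = 0.56743.
Pooled p̂ = (276+223)/(447+393) = 499/840 = 0.59405.
SE = √(0.241155 × 0.00478167) = 0.03396.
z = (0.61745 − 0.56743)/0.03396 = 0.05002/0.03396 = 1.473.
p-value = 2·P(Z > 1.473) ≈ 0.1408.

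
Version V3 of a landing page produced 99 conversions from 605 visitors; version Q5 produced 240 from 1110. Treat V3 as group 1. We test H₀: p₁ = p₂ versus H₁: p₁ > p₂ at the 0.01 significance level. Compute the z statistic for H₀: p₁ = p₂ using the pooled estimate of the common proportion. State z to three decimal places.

p̂₁ = 99/605 ≈ 0.163636, p̂₂ = 240/1110 ≈ 0.216216.
Pooled p̂ = (99+240)/(605+1110) = 339/1715 = 0.197668.
SE = √(p̂(1−p̂)(1/n₁+1/n₂)) = √(0.197668·0.802332·0.00255379) = √(0.000405019) = 0.020125.
z = (0.163636 − 0.216216)/0.020125 = -0.052580/0.020125 = -2.613.
p-value = P(Z > -2.613) ≈ 0.9955. With α = 0.01, fail to reject H₀.

z = -2.613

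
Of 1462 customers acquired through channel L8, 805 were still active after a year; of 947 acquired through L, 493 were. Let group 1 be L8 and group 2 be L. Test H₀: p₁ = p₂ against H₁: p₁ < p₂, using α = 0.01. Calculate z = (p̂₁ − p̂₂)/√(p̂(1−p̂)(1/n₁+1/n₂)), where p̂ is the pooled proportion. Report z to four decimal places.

p̂₁ = 805/1462 = 0.5506156, p̂₂ = 493/947 = 0.5205913.
Pooled p̂ = (805+493)/(1462+947) = 1298/2409 = 0.5388128.
SE = √(p̂(1−p̂)(1/n₁+1/n₂)) = √(0.5388128·0.4611872·0.00173996) = √(0.000432369) = 0.0207935.
z = (0.5506156 − 0.5205913)/0.0207935 = 0.0300243/0.0207935 = 1.4439.
p-value = P(Z < 1.444) ≈ 0.9256. With α = 0.01, fail to reject H₀.

z = 1.4439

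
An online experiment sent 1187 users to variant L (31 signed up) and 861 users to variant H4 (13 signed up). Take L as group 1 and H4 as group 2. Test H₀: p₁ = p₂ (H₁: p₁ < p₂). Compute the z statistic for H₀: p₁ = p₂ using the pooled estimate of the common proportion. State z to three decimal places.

p̂₁ = 31/1187 = 0.026116, p̂₂ = 13/861 = 0.015099.
Pooled p̂ = (31+13)/(1187+861) = 44/2048 = 0.021484.
SE = √(p̂(1−p̂)(1/n₁+1/n₂)) = √(0.021484·0.978516·0.0020039) = √(4.21276e-05) = 0.006491.
z = (0.026116 − 0.015099)/0.006491 = 0.011017/0.006491 = 1.697.
p-value = P(Z < 1.697) ≈ 0.9552.

z = 1.697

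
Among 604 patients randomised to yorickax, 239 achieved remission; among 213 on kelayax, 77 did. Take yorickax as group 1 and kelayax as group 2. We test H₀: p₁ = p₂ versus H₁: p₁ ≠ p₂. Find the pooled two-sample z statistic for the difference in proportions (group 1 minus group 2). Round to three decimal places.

p̂₁ = 239/604 ≈ 0.39570, p̂₂ = 77/213 ≈ 0.36150.
Pooled p̂ = (239+77)/(604+213) = 316/817 = 0.38678.
SE = √(0.237181 × 0.00635046) = 0.03881.
z = (0.39570 − 0.36150)/0.03881 = 0.03420/0.03881 = 0.881.
Two-sided p-value ≈ 2·Φ(−0.881) = 0.3783.

z = 0.881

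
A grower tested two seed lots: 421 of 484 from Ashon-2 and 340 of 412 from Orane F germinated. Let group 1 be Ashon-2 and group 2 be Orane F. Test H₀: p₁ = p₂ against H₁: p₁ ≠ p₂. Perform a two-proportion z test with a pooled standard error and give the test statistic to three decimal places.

p̂₁ = 421/484 ≈ 0.869835, p̂₂ = 340/412 ≈ 0.825243.
Pooled p̂ = (421+340)/(484+412) = 761/896 = 0.849330.
SE = √(0.127968 × 0.0044933) = 0.023979.
z = (0.869835 − 0.825243)/0.023979 = 0.044592/0.023979 = 1.860.

z = 1.860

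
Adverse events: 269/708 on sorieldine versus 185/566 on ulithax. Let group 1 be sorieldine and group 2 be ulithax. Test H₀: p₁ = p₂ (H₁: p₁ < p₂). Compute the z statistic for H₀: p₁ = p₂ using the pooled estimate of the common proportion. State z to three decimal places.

p̂₁ = 269/708 ≈ 0.37994, p̂₂ = 185/566 ≈ 0.32686.
Pooled p̂ = (269+185)/(708+566) = 454/1274 = 0.35636.
SE = √(p̂(1−p̂)(1/n₁+1/n₂)) = √(0.35636·0.64364·0.00317921) = √(0.000729207) = 0.02700.
z = (0.37994 − 0.32686)/0.02700 = 0.05308/0.02700 = 1.966.
p-value = P(Z < 1.966) ≈ 0.9753.

z = 1.966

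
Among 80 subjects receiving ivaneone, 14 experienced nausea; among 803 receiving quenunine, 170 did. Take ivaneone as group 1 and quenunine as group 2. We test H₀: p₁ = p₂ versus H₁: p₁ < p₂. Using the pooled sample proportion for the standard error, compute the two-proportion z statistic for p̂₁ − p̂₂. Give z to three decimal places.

z = -0.771

p̂₁ = 14/80 ≈ 0.17500, p̂₂ = 170/803 ≈ 0.21171.
Pooled p̂ = (14+170)/(80+803) = 184/883 = 0.20838.
SE = √(p̂(1−p̂)(1/n₁+1/n₂)) = √(0.20838·0.79162·0.0137453) = √(0.0022674) = 0.04762.
z = (0.17500 − 0.21171)/0.04762 = -0.03671/0.04762 = -0.771.
p-value = P(Z < -0.771) ≈ 0.2204.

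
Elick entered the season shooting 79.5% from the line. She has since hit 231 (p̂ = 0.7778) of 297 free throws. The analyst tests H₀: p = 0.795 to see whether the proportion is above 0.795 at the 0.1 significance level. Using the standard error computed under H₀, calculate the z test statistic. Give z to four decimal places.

z = -0.7352

p̂ = 231/297 = 0.777778.
SE = √(p₀(1−p₀)/n) = √(0.16297/297) = 0.023425.
z = (0.777778 − 0.795)/0.023425 = -0.017222/0.023425 = -0.7352.
p-value = P(Z > -0.735) ≈ 0.7689, so at α = 0.1 we fail to reject H₀.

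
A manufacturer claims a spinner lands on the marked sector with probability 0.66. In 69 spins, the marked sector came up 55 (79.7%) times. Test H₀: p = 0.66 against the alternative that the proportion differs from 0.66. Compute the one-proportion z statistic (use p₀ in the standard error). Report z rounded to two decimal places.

z = 2.40

p̂ = 55/69 ≈ 0.79710.
SE = √(p₀(1−p₀)/n) = √(0.2244/69) = 0.05703.
z = (0.79710 − 0.66)/0.05703 = 0.13710/0.05703 = 2.40.
p-value = 2·P(Z > 2.404) ≈ 0.0162.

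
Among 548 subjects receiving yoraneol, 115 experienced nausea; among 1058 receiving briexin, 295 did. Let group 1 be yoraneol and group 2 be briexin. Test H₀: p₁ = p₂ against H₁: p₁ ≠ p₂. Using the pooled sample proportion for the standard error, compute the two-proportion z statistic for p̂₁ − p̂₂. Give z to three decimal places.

z = -3.006

p̂₁ = 115/548 ≈ 0.20985, p̂₂ = 295/1058 ≈ 0.27883.
Pooled p̂ = (115+295)/(548+1058) = 410/1606 = 0.25529.
SE = √(p̂(1−p̂)(1/n₁+1/n₂)) = √(0.25529·0.74471·0.00277) = √(0.000526627) = 0.02295.
z = (0.20985 − 0.27883)/0.02295 = -0.06898/0.02295 = -3.006.
Two-sided p-value ≈ 2·Φ(−3.006) = 0.0027.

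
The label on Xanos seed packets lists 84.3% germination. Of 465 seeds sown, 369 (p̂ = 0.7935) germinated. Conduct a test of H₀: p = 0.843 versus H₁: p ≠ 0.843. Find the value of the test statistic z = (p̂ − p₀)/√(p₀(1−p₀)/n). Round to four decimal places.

p̂ = 369/465 ≈ 0.793548.
SE = √(p₀(1−p₀)/n) = √(0.13235/465) = 0.016871.
z = (0.793548 − 0.843)/0.016871 = -0.049452/0.016871 = -2.9312.

z = -2.9312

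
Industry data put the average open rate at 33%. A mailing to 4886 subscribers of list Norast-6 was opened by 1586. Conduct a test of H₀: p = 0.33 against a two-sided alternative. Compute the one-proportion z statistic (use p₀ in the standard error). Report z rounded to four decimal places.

z = -0.8026

p̂ = 1586/4886 ≈ 0.324601.
Standard error under H₀: √(0.33×0.67/4886) = 0.006727.
z = (0.324601 − 0.33)/0.006727 = -0.005399/0.006727 = -0.8026.
Two-sided p-value ≈ 2·Φ(−0.803) = 0.4222.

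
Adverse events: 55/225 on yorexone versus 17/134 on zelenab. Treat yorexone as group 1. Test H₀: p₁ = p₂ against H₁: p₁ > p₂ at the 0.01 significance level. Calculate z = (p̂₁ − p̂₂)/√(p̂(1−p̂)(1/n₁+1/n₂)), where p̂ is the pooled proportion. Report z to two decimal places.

p̂₁ = 55/225 ≈ 0.2444, p̂₂ = 17/134 ≈ 0.1269.
Pooled p̂ = (55+17)/(225+134) = 72/359 = 0.2006.
SE = √(p̂(1−p̂)(1/n₁+1/n₂)) = √(0.2006·0.7994·0.0119071) = √(0.00190912) = 0.0437.
z = (0.2444 − 0.1269)/0.0437 = 0.1175/0.0437 = 2.69.
p-value = P(Z > 2.691) ≈ 0.0036. With α = 0.01, reject H₀.

z = 2.69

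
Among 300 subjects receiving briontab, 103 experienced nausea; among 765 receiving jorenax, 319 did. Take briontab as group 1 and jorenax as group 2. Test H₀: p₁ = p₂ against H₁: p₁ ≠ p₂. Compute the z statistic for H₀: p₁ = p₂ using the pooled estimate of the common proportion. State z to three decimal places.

p̂₁ = 103/300 ≈ 0.34333, p̂₂ = 319/765 ≈ 0.41699.
Pooled p̂ = (103+319)/(300+765) = 422/1065 = 0.39624.
SE = √(p̂(1−p̂)(1/n₁+1/n₂)) = √(0.39624·0.60376·0.00464052) = √(0.00111017) = 0.03332.
z = (0.34333 − 0.41699)/0.03332 = -0.07366/0.03332 = -2.211.

z = -2.211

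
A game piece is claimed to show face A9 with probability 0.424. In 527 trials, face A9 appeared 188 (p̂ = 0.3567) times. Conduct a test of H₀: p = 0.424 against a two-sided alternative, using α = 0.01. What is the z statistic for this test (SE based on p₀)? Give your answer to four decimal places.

p̂ = 188/527 = 0.356736.
SE = √(p₀(1−p₀)/n) = √(0.24422/527) = 0.021527.
z = (0.356736 − 0.424)/0.021527 = -0.067264/0.021527 = -3.1246.
p-value = 2·P(Z > 3.125) ≈ 0.0018; since p < α = 0.01, reject H₀.

z = -3.1246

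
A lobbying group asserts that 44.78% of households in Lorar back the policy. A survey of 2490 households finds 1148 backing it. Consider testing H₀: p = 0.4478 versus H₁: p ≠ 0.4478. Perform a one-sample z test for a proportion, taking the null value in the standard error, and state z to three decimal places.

z = 1.329

p̂ = 1148/2490 ≈ 0.461044.
SE = √(p₀(1−p₀)/n) = √(0.24728/2490) = 0.009965.
z = (0.461044 − 0.4478)/0.009965 = 0.013244/0.009965 = 1.329.
p-value = 2·P(Z > 1.329) ≈ 0.1838.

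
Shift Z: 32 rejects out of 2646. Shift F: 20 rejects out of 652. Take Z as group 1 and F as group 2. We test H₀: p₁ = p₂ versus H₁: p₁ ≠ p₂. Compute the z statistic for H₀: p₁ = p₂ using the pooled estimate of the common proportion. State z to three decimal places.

p̂₁ = 32/2646 = 0.012094, p̂₂ = 20/652 = 0.030675.
Pooled p̂ = (32+20)/(2646+652) = 52/3298 = 0.015767.
SE = √(0.0155185 × 0.00191167) = 0.005447.
z = (0.012094 − 0.030675)/0.005447 = -0.018581/0.005447 = -3.411.

z = -3.411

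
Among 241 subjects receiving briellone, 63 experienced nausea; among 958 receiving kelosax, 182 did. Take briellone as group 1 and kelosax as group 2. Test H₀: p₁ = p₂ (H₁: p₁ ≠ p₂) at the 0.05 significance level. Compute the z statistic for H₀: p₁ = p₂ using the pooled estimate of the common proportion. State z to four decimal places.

z = 2.4583

p̂₁ = 63/241 = 0.261411, p̂₂ = 182/958 = 0.189979.
Pooled p̂ = (63+182)/(241+958) = 245/1199 = 0.204337.
SE = √(0.162583 × 0.00519322) = 0.029057.
z = (0.261411 − 0.189979)/0.029057 = 0.071432/0.029057 = 2.4583.
Two-sided p-value ≈ 2·Φ(−2.458) = 0.0140; since p < α = 0.05, reject H₀.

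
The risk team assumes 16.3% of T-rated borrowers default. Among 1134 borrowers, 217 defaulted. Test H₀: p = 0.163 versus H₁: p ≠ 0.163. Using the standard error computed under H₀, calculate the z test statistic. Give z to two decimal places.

z = 2.59

p̂ = 217/1134 = 0.19136.
Standard error under H₀: √(0.163×0.837/1134) = 0.01097.
z = (0.19136 − 0.163)/0.01097 = 0.02836/0.01097 = 2.59.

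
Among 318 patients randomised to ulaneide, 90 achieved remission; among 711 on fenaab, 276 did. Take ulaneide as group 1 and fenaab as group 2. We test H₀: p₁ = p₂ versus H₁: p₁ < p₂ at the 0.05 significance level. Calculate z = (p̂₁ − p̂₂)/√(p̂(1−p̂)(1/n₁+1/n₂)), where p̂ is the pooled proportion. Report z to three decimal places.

p̂₁ = 90/318 = 0.28302, p̂₂ = 276/711 = 0.38819.
Pooled p̂ = (90+276)/(318+711) = 366/1029 = 0.35569.
SE = √(p̂(1−p̂)(1/n₁+1/n₂)) = √(0.35569·0.64431·0.00455112) = √(0.001043) = 0.03230.
z = (0.28302 − 0.38819)/0.03230 = -0.10517/0.03230 = -3.256.
p-value = P(Z < -3.256) ≈ 0.0006, so at α = 0.05 we reject H₀.

z = -3.256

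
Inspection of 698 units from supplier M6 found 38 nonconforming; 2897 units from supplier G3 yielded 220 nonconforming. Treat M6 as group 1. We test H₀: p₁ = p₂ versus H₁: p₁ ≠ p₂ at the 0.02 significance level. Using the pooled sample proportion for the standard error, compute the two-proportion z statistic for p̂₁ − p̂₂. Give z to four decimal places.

z = -1.9756

p̂₁ = 38/698 = 0.054441, p̂₂ = 220/2897 = 0.075941.
Pooled p̂ = (38+220)/(698+2897) = 258/3595 = 0.071766.
SE = √(0.0666159 × 0.00177785) = 0.010883.
z = (0.054441 − 0.075941)/0.010883 = -0.021500/0.010883 = -1.9756.
p-value = 2·P(Z > 1.976) ≈ 0.0482. With α = 0.02, fail to reject H₀.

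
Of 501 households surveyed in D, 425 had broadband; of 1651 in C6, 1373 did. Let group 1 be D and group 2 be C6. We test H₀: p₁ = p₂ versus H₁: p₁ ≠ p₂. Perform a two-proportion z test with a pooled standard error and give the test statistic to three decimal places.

p̂₁ = 425/501 ≈ 0.84830, p̂₂ = 1373/1651 ≈ 0.83162.
Pooled p̂ = (425+1373)/(501+1651) = 1798/2152 = 0.83550.
SE = √(0.137439 × 0.0026017) = 0.01891.
z = (0.84830 − 0.83162)/0.01891 = 0.01668/0.01891 = 0.882.
p-value = 2·P(Z > 0.882) ≈ 0.3776.

z = 0.882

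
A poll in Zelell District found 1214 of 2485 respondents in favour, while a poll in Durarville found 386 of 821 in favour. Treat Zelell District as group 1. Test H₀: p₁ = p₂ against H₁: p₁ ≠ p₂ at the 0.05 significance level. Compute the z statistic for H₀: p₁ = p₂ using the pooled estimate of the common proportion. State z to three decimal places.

p̂₁ = 1214/2485 ≈ 0.48853, p̂₂ = 386/821 ≈ 0.47016.
Pooled p̂ = (1214+386)/(2485+821) = 1600/3306 = 0.48397.
SE = √(p̂(1−p̂)(1/n₁+1/n₂)) = √(0.48397·0.51603·0.00162044) = √(0.000404694) = 0.02012.
z = (0.48853 − 0.47016)/0.02012 = 0.01837/0.02012 = 0.913.
Two-sided p-value ≈ 2·Φ(−0.913) = 0.3611; since p > α = 0.05, fail to reject H₀.

z = 0.913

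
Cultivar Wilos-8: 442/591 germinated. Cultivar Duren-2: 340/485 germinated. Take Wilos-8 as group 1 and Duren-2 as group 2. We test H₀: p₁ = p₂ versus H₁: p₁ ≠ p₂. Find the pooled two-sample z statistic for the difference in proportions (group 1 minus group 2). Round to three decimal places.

p̂₁ = 442/591 = 0.74788, p̂₂ = 340/485 = 0.70103.
Pooled p̂ = (442+340)/(591+485) = 782/1076 = 0.72677.
SE = √(0.198577 × 0.0037539) = 0.02730.
z = (0.74788 − 0.70103)/0.02730 = 0.04685/0.02730 = 1.716.
Two-sided p-value ≈ 2·Φ(−1.716) = 0.0861.

z = 1.716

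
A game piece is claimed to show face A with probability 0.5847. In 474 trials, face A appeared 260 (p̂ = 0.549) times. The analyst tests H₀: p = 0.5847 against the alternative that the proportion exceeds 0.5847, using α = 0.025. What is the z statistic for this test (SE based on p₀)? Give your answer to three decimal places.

z = -1.598

p̂ = 260/474 = 0.548523.
Under H₀, SE = √(0.5847·0.4153/474) = √(0.000512291) = 0.022634.
z = (0.548523 − 0.5847)/0.022634 = -0.036177/0.022634 = -1.598.
p-value = P(Z > -1.598) ≈ 0.9450; since p > α = 0.025, fail to reject H₀.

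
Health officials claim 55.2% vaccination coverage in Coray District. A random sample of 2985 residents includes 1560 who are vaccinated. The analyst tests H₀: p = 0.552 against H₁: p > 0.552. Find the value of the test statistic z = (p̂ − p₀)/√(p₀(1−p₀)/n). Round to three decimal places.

p̂ = 1560/2985 = 0.522613.
SE = √(p₀(1−p₀)/n) = √(0.2473/2985) = 0.009102.
z = (0.522613 − 0.552)/0.009102 = -0.029387/0.009102 = -3.229.

z = -3.229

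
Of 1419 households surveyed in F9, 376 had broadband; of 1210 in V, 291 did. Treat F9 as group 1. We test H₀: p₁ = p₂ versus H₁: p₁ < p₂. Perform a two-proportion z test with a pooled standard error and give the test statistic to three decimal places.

z = 1.438

p̂₁ = 376/1419 = 0.264975, p̂₂ = 291/1210 = 0.240496.
Pooled p̂ = (376+291)/(1419+1210) = 667/2629 = 0.253709.
SE = √(0.189341 × 0.00153117) = 0.017027.
z = (0.264975 − 0.240496)/0.017027 = 0.024479/0.017027 = 1.438.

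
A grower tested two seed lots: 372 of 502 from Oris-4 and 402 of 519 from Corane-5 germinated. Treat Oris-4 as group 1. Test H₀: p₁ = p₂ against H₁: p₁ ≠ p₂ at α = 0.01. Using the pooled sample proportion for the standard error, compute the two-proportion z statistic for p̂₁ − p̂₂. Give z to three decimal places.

z = -1.251

p̂₁ = 372/502 = 0.74104, p̂₂ = 402/519 = 0.77457.
Pooled p̂ = (372+402)/(502+519) = 774/1021 = 0.75808.
SE = √(p̂(1−p̂)(1/n₁+1/n₂)) = √(0.75808·0.24192·0.00391881) = √(0.000718689) = 0.02681.
z = (0.74104 − 0.77457)/0.02681 = -0.03353/0.02681 = -1.251.
p-value = 2·P(Z > 1.251) ≈ 0.2110. With α = 0.01, fail to reject H₀.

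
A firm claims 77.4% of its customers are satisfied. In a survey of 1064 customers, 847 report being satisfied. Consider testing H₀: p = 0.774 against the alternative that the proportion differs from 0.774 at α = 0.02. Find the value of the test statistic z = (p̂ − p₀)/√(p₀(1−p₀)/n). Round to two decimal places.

p̂ = 847/1064 = 0.79605.
SE = √(p₀(1−p₀)/n) = √(0.17492/1064) = 0.01282.
z = (0.79605 − 0.774)/0.01282 = 0.02205/0.01282 = 1.72.
p-value = 2·P(Z > 1.720) ≈ 0.0854; since p > α = 0.02, fail to reject H₀.

z = 1.72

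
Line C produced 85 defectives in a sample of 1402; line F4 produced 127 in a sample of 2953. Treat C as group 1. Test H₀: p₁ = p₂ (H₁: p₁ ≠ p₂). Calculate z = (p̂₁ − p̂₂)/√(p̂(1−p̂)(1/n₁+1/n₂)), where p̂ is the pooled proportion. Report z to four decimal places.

z = 2.5246

p̂₁ = 85/1402 ≈ 0.0606277, p̂₂ = 127/2953 ≈ 0.0430071.
Pooled p̂ = (85+127)/(1402+2953) = 212/4355 = 0.0486797.
SE = √(0.04631 × 0.00105191) = 0.0069795.
z = (0.0606277 − 0.0430071)/0.0069795 = 0.0176206/0.0069795 = 2.5246.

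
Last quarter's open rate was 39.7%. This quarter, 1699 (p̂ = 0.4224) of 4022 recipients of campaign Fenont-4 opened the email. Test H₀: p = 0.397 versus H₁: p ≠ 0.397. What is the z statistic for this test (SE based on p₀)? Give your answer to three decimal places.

p̂ = 1699/4022 = 0.422427.
Under H₀, SE = √(0.397·0.603/4022) = √(5.95204e-05) = 0.007715.
z = (0.422427 − 0.397)/0.007715 = 0.025427/0.007715 = 3.296.
Two-sided p-value ≈ 2·Φ(−3.296) = 0.0010.

z = 3.296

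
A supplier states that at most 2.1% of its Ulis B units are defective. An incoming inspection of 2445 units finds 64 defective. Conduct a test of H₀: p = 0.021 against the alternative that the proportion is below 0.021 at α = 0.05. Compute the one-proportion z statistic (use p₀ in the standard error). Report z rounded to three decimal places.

z = 1.785

p̂ = 64/2445 = 0.026176.
Under H₀, SE = √(0.021·0.979/2445) = √(8.40859e-06) = 0.002900.
z = (0.026176 − 0.021)/0.002900 = 0.005176/0.002900 = 1.785.
p-value = P(Z < 1.785) ≈ 0.9629. With α = 0.05, fail to reject H₀.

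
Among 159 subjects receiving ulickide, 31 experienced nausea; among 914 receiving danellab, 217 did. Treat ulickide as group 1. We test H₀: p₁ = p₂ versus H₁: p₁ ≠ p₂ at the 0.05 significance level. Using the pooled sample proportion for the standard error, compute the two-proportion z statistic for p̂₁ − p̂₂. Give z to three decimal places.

p̂₁ = 31/159 = 0.19497, p̂₂ = 217/914 = 0.23742.
Pooled p̂ = (31+217)/(159+914) = 248/1073 = 0.23113.
SE = √(p̂(1−p̂)(1/n₁+1/n₂)) = √(0.23113·0.76887·0.0073834) = √(0.00131209) = 0.03622.
z = (0.19497 − 0.23742)/0.03622 = -0.04245/0.03622 = -1.172.
Two-sided p-value ≈ 2·Φ(−1.172) = 0.2412, so at α = 0.05 we fail to reject H₀.

z = -1.172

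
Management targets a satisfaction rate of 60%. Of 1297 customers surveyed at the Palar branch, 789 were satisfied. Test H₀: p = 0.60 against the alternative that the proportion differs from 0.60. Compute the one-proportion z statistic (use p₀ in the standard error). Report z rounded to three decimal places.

p̂ = 789/1297 = 0.608327.
SE = √(p₀(1−p₀)/n) = √(0.24/1297) = 0.013603.
z = (0.608327 − 0.6)/0.013603 = 0.008327/0.013603 = 0.612.

z = 0.612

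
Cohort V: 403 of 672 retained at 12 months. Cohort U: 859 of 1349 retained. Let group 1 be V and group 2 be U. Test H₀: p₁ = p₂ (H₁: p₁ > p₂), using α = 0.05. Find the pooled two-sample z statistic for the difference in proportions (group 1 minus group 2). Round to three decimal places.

z = -1.621

p̂₁ = 403/672 ≈ 0.59970, p̂₂ = 859/1349 ≈ 0.63677.
Pooled p̂ = (403+859)/(672+1349) = 1262/2021 = 0.62444.
SE = √(0.234514 × 0.00222939) = 0.02287.
z = (0.59970 − 0.63677)/0.02287 = -0.03707/0.02287 = -1.621.
p-value = P(Z > -1.621) ≈ 0.9475. With α = 0.05, fail to reject H₀.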